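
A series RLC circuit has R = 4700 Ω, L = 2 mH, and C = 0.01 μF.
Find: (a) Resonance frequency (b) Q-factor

Step 1 — Resonance condition Im(Z)=0 gives ω₀ = 1/√(LC).
Step 2 — ω₀ = 1/√(0.002·1e-08) = 2.236e+05 rad/s.
Step 3 — f₀ = ω₀/(2π) = 3.559e+04 Hz.
Step 4 — Series Q: Q = ω₀L/R = 2.236e+05·0.002/4700 = 0.09515.

(a) f₀ = 3.559e+04 Hz  (b) Q = 0.09515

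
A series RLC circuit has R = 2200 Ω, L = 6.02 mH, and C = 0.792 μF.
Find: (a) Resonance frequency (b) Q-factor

Step 1 — Resonance condition Im(Z)=0 gives ω₀ = 1/√(LC).
Step 2 — ω₀ = 1/√(0.00602·7.92e-07) = 1.448e+04 rad/s.
Step 3 — f₀ = ω₀/(2π) = 2305 Hz.
Step 4 — Series Q: Q = ω₀L/R = 1.448e+04·0.00602/2200 = 0.03963.

(a) f₀ = 2305 Hz  (b) Q = 0.03963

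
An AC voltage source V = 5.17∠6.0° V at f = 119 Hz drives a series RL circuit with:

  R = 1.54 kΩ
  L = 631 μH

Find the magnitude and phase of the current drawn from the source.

Step 1 — Angular frequency: ω = 2π·f = 2π·119 = 747.7 rad/s.
Step 2 — Component impedances:
  R: Z = R = 1540 Ω
  L: Z = jωL = j·747.7·0.000631 = 0 + j0.4718 Ω
Step 3 — Series combination: Z_total = R + L = 1540 + j0.4718 Ω = 1540∠0.0° Ω.
Step 4 — Source phasor: V = 5.17∠6.0° V = 5.142 + j0.5404 V.
Step 5 — Ohm's law: I = V / Z_total = (5.142 + j0.5404) / (1540 + j0.4718) = 0.003339 + j0.0003499 A.
Step 6 — Convert to polar: |I| = 0.003357 A, ∠I = 6.0°.

I = 0.003357∠6.0° A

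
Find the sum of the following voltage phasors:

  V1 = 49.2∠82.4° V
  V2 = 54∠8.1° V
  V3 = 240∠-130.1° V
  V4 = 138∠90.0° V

Step 1 — Convert each phasor to rectangular form:
  V1 = 49.2·(cos(82.4°) + j·sin(82.4°)) = 6.507 + j48.77 V
  V2 = 54·(cos(8.1°) + j·sin(8.1°)) = 53.46 + j7.609 V
  V3 = 240·(cos(-130.1°) + j·sin(-130.1°)) = -154.6 - j183.6 V
  V4 = 138·(cos(90.0°) + j·sin(90.0°)) = 0 + j138 V
Step 2 — Sum components: V_total = -94.62 + j10.8 V.
Step 3 — Convert to polar: |V_total| = 95.24 V, ∠V_total = 173.5°.

V_total = 95.24∠173.5° V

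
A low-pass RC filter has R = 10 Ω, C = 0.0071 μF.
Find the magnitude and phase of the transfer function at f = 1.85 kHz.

Step 1 — Angular frequency: ω = 2π·1850 = 1.162e+04 rad/s.
Step 2 — Transfer function: H(jω) = 1/(1 + jωRC).
Step 3 — Denominator: 1 + jωRC = 1 + j·1.162e+04·10·7.1e-09 = 1 + j0.0008253.
Step 4 — H = 1 - j0.0008253.
Step 5 — Magnitude: |H| = 1 (-0.0 dB); phase: φ = -0.0°.

|H| = 1 (-0.0 dB), φ = -0.0°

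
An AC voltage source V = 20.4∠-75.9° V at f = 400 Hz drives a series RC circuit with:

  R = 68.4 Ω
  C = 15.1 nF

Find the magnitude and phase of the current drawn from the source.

Step 1 — Angular frequency: ω = 2π·f = 2π·400 = 2513 rad/s.
Step 2 — Component impedances:
  R: Z = R = 68.4 Ω
  C: Z = 1/(jωC) = -j/(ω·C) = 0 - j2.635e+04 Ω
Step 3 — Series combination: Z_total = R + C = 68.4 - j2.635e+04 Ω = 2.635e+04∠-89.9° Ω.
Step 4 — Source phasor: V = 20.4∠-75.9° V = 4.97 - j19.79 V.
Step 5 — Ohm's law: I = V / Z_total = (4.97 - j19.79) / (68.4 - j2.635e+04) = 0.0007513 + j0.0001867 A.
Step 6 — Convert to polar: |I| = 0.0007742 A, ∠I = 14.0°.

I = 0.0007742∠14.0° A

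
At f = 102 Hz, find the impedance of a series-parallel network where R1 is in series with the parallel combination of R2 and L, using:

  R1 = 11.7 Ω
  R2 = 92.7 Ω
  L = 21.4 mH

Step 1 — Angular frequency: ω = 2π·f = 2π·102 = 640.9 rad/s.
Step 2 — Component impedances:
  R1: Z = R = 11.7 Ω
  R2: Z = R = 92.7 Ω
  L: Z = jωL = j·640.9·0.0214 = 0 + j13.71 Ω
Step 3 — Parallel branch: R2 || L = 1/(1/R2 + 1/L) = 1.986 + j13.42 Ω.
Step 4 — Series with R1: Z_total = R1 + (R2 || L) = 13.69 + j13.42 Ω = 19.17∠44.4° Ω.

Z = 13.69 + j13.42 Ω = 19.17∠44.4° Ω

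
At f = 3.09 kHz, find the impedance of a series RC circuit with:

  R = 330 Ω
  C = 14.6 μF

Step 1 — Angular frequency: ω = 2π·f = 2π·3090 = 1.942e+04 rad/s.
Step 2 — Component impedances:
  R: Z = R = 330 Ω
  C: Z = 1/(jωC) = -j/(ω·C) = 0 - j3.528 Ω
Step 3 — Series combination: Z_total = R + C = 330 - j3.528 Ω = 330∠-0.6° Ω.

Z = 330 - j3.528 Ω = 330∠-0.6° Ω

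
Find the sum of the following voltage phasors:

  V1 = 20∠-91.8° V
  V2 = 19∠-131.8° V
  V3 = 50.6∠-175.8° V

Step 1 — Convert each phasor to rectangular form:
  V1 = 20·(cos(-91.8°) + j·sin(-91.8°)) = -0.6282 - j19.99 V
  V2 = 19·(cos(-131.8°) + j·sin(-131.8°)) = -12.66 - j14.16 V
  V3 = 50.6·(cos(-175.8°) + j·sin(-175.8°)) = -50.46 - j3.706 V
Step 2 — Sum components: V_total = -63.76 - j37.86 V.
Step 3 — Convert to polar: |V_total| = 74.15 V, ∠V_total = -149.3°.

V_total = 74.15∠-149.3° V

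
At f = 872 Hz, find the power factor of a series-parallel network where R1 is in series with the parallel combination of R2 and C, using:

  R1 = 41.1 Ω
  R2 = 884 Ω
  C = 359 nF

Step 1 — Angular frequency: ω = 2π·f = 2π·872 = 5479 rad/s.
Step 2 — Component impedances:
  R1: Z = R = 41.1 Ω
  R2: Z = R = 884 Ω
  C: Z = 1/(jωC) = -j/(ω·C) = 0 - j508.4 Ω
Step 3 — Parallel branch: R2 || C = 1/(1/R2 + 1/C) = 219.7 - j382 Ω.
Step 4 — Series with R1: Z_total = R1 + (R2 || C) = 260.8 - j382 Ω = 462.6∠-55.7° Ω.
Step 5 — Power factor: PF = cos(φ) = Re(Z)/|Z| = 260.8/462.6 = 0.5638.
Step 6 — Type: Im(Z) = -382 ⇒ leading (phase φ = -55.7°).

PF = 0.5638 (leading, φ = -55.7°)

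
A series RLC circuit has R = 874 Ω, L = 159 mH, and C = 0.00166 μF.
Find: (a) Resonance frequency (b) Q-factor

Step 1 — Resonance condition Im(Z)=0 gives ω₀ = 1/√(LC).
Step 2 — ω₀ = 1/√(0.159·1.66e-09) = 6.155e+04 rad/s.
Step 3 — f₀ = ω₀/(2π) = 9796 Hz.
Step 4 — Series Q: Q = ω₀L/R = 6.155e+04·0.159/874 = 11.2.

(a) f₀ = 9796 Hz  (b) Q = 11.2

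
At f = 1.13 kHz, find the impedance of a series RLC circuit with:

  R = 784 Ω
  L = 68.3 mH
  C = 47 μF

Step 1 — Angular frequency: ω = 2π·f = 2π·1130 = 7100 rad/s.
Step 2 — Component impedances:
  R: Z = R = 784 Ω
  L: Z = jωL = j·7100·0.0683 = 0 + j484.9 Ω
  C: Z = 1/(jωC) = -j/(ω·C) = 0 - j2.997 Ω
Step 3 — Series combination: Z_total = R + L + C = 784 + j481.9 Ω = 920.3∠31.6° Ω.

Z = 784 + j481.9 Ω = 920.3∠31.6° Ω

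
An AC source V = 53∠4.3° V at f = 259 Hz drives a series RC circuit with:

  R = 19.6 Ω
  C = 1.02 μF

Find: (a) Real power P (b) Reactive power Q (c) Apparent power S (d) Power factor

Step 1 — Angular frequency: ω = 2π·f = 2π·259 = 1627 rad/s.
Step 2 — Component impedances:
  R: Z = R = 19.6 Ω
  C: Z = 1/(jωC) = -j/(ω·C) = 0 - j602.4 Ω
Step 3 — Series combination: Z_total = R + C = 19.6 - j602.4 Ω = 602.8∠-88.1° Ω.
Step 4 — Source phasor: V = 53∠4.3° V = 52.85 + j3.974 V.
Step 5 — Current: I = V / Z = -0.003738 + j0.08785 A = 0.08793∠92.4° A.
Step 6 — Complex power: S = V·I* = 0.1515 - j4.658 VA.
Step 7 — Real power: P = Re(S) = 0.1515 W.
Step 8 — Reactive power: Q = Im(S) = -4.658 VAR.
Step 9 — Apparent power: |S| = 4.66 VA.
Step 10 — Power factor: PF = P/|S| = 0.03252 (leading).

(a) P = 0.1515 W  (b) Q = -4.658 VAR  (c) S = 4.66 VA  (d) PF = 0.03252 (leading)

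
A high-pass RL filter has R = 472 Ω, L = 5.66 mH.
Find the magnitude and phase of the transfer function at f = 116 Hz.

Step 1 — Angular frequency: ω = 2π·116 = 728.8 rad/s.
Step 2 — Transfer function: H(jω) = jωL/(R + jωL).
Step 3 — Numerator jωL = j·4.125; denominator R + jωL = 472 + j4.125.
Step 4 — H = 7.638e-05 + j0.008739.
Step 5 — Magnitude: |H| = 0.00874 (-41.2 dB); phase: φ = 89.5°.

|H| = 0.00874 (-41.2 dB), φ = 89.5°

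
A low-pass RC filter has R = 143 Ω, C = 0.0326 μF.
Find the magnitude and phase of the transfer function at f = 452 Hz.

Step 1 — Angular frequency: ω = 2π·452 = 2840 rad/s.
Step 2 — Transfer function: H(jω) = 1/(1 + jωRC).
Step 3 — Denominator: 1 + jωRC = 1 + j·2840·143·3.26e-08 = 1 + j0.01324.
Step 4 — H = 0.9998 - j0.01324.
Step 5 — Magnitude: |H| = 0.9999 (-0.0 dB); phase: φ = -0.8°.

|H| = 0.9999 (-0.0 dB), φ = -0.8°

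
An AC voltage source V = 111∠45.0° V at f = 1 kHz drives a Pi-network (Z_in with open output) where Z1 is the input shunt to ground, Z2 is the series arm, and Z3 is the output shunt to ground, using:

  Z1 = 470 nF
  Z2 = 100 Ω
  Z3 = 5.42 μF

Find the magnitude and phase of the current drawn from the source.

Step 1 — Angular frequency: ω = 2π·f = 2π·1000 = 6283 rad/s.
Step 2 — Component impedances:
  Z1: Z = 1/(jωC) = -j/(ω·C) = 0 - j338.6 Ω
  Z2: Z = R = 100 Ω
  Z3: Z = 1/(jωC) = -j/(ω·C) = 0 - j29.36 Ω
Step 3 — With open output, the series arm Z2 and the output shunt Z3 appear in series to ground: Z2 + Z3 = 100 - j29.36 Ω.
Step 4 — Parallel with input shunt Z1: Z_in = Z1 || (Z2 + Z3) = 78.85 - j48.45 Ω = 92.55∠-31.6° Ω.
Step 5 — Source phasor: V = 111∠45.0° V = 78.49 + j78.49 V.
Step 6 — Ohm's law: I = V / Z_total = (78.49 + j78.49) / (78.85 - j48.45) = 0.2786 + j1.167 A.
Step 7 — Convert to polar: |I| = 1.199 A, ∠I = 76.6°.

I = 1.199∠76.6° A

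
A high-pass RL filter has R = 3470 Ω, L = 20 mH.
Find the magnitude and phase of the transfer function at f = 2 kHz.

Step 1 — Angular frequency: ω = 2π·2000 = 1.257e+04 rad/s.
Step 2 — Transfer function: H(jω) = jωL/(R + jωL).
Step 3 — Numerator jωL = j·251.3; denominator R + jωL = 3470 + j251.3.
Step 4 — H = 0.005219 + j0.07205.
Step 5 — Magnitude: |H| = 0.07224 (-22.8 dB); phase: φ = 85.9°.

|H| = 0.07224 (-22.8 dB), φ = 85.9°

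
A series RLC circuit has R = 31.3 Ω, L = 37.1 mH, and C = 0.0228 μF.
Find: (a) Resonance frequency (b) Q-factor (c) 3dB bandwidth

Step 1 — Resonance: ω₀ = 1/√(LC) = 1/√(0.0371·2.28e-08) = 3.438e+04 rad/s.
Step 2 — f₀ = ω₀/(2π) = 5472 Hz.
Step 3 — Series Q: Q = ω₀L/R = 3.438e+04·0.0371/31.3 = 40.75.
Step 4 — Bandwidth: Δω = ω₀/Q = 843.7 rad/s; BW = Δω/(2π) = 134.3 Hz.

(a) f₀ = 5472 Hz  (b) Q = 40.75  (c) BW = 134.3 Hz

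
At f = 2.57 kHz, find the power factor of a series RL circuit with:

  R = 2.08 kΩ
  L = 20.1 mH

Step 1 — Angular frequency: ω = 2π·f = 2π·2570 = 1.615e+04 rad/s.
Step 2 — Component impedances:
  R: Z = R = 2080 Ω
  L: Z = jωL = j·1.615e+04·0.0201 = 0 + j324.6 Ω
Step 3 — Series combination: Z_total = R + L = 2080 + j324.6 Ω = 2105∠8.9° Ω.
Step 4 — Power factor: PF = cos(φ) = Re(Z)/|Z| = 2080/2105.2 = 0.988.
Step 5 — Type: Im(Z) = 324.6 ⇒ lagging (phase φ = 8.9°).

PF = 0.988 (lagging, φ = 8.9°)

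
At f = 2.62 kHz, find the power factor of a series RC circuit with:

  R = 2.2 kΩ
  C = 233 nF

Step 1 — Angular frequency: ω = 2π·f = 2π·2620 = 1.646e+04 rad/s.
Step 2 — Component impedances:
  R: Z = R = 2200 Ω
  C: Z = 1/(jωC) = -j/(ω·C) = 0 - j260.7 Ω
Step 3 — Series combination: Z_total = R + C = 2200 - j260.7 Ω = 2215∠-6.8° Ω.
Step 4 — Power factor: PF = cos(φ) = Re(Z)/|Z| = 2200/2215.39 = 0.9931.
Step 5 — Type: Im(Z) = -260.7 ⇒ leading (phase φ = -6.8°).

PF = 0.9931 (leading, φ = -6.8°)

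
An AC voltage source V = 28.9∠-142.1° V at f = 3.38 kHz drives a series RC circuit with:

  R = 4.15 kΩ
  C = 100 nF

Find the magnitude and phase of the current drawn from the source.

Step 1 — Angular frequency: ω = 2π·f = 2π·3380 = 2.124e+04 rad/s.
Step 2 — Component impedances:
  R: Z = R = 4150 Ω
  C: Z = 1/(jωC) = -j/(ω·C) = 0 - j470.9 Ω
Step 3 — Series combination: Z_total = R + C = 4150 - j470.9 Ω = 4177∠-6.5° Ω.
Step 4 — Source phasor: V = 28.9∠-142.1° V = -22.8 - j17.75 V.
Step 5 — Ohm's law: I = V / Z_total = (-22.8 - j17.75) / (4150 - j470.9) = -0.004946 - j0.004839 A.
Step 6 — Convert to polar: |I| = 0.006919 A, ∠I = -135.6°.

I = 0.006919∠-135.6° A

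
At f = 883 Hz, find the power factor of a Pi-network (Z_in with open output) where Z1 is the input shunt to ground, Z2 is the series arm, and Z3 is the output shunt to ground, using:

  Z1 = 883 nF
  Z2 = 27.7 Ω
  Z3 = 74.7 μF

Step 1 — Angular frequency: ω = 2π·f = 2π·883 = 5548 rad/s.
Step 2 — Component impedances:
  Z1: Z = 1/(jωC) = -j/(ω·C) = 0 - j204.1 Ω
  Z2: Z = R = 27.7 Ω
  Z3: Z = 1/(jωC) = -j/(ω·C) = 0 - j2.413 Ω
Step 3 — With open output, the series arm Z2 and the output shunt Z3 appear in series to ground: Z2 + Z3 = 27.7 - j2.413 Ω.
Step 4 — Parallel with input shunt Z1: Z_in = Z1 || (Z2 + Z3) = 26.58 - j5.949 Ω = 27.24∠-12.6° Ω.
Step 5 — Power factor: PF = cos(φ) = Re(Z)/|Z| = 26.579/27.236 = 0.9759.
Step 6 — Type: Im(Z) = -5.949 ⇒ leading (phase φ = -12.6°).

PF = 0.9759 (leading, φ = -12.6°)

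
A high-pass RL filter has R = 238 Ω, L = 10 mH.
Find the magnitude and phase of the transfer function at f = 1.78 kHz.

Step 1 — Angular frequency: ω = 2π·1780 = 1.118e+04 rad/s.
Step 2 — Transfer function: H(jω) = jωL/(R + jωL).
Step 3 — Numerator jωL = j·111.8; denominator R + jωL = 238 + j111.8.
Step 4 — H = 0.1809 + j0.3849.
Step 5 — Magnitude: |H| = 0.4253 (-7.4 dB); phase: φ = 64.8°.

|H| = 0.4253 (-7.4 dB), φ = 64.8°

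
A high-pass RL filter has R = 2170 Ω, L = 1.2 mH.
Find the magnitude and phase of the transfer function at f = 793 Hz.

Step 1 — Angular frequency: ω = 2π·793 = 4983 rad/s.
Step 2 — Transfer function: H(jω) = jωL/(R + jωL).
Step 3 — Numerator jωL = j·5.979; denominator R + jωL = 2170 + j5.979.
Step 4 — H = 7.592e-06 + j0.002755.
Step 5 — Magnitude: |H| = 0.002755 (-51.2 dB); phase: φ = 89.8°.

|H| = 0.002755 (-51.2 dB), φ = 89.8°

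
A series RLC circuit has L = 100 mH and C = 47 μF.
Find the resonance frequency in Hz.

Step 1 — Resonance condition Im(Z)=0 gives ω₀ = 1/√(LC).
Step 2 — ω₀ = 1/√(0.1·4.7e-05) = 461.3 rad/s.
Step 3 — f₀ = ω₀/(2π) = 73.41 Hz.

f₀ = 73.41 Hz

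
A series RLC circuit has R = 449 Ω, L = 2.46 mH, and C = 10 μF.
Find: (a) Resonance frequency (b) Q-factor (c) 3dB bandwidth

Step 1 — Resonance: ω₀ = 1/√(LC) = 1/√(0.00246·1e-05) = 6376 rad/s.
Step 2 — f₀ = ω₀/(2π) = 1015 Hz.
Step 3 — Series Q: Q = ω₀L/R = 6376·0.00246/449 = 0.03493.
Step 4 — Bandwidth: Δω = ω₀/Q = 1.825e+05 rad/s; BW = Δω/(2π) = 2.905e+04 Hz.

(a) f₀ = 1015 Hz  (b) Q = 0.03493  (c) BW = 2.905e+04 Hz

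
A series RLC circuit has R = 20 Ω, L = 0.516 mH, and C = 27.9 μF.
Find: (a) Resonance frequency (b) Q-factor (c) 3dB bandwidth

Step 1 — Resonance: ω₀ = 1/√(LC) = 1/√(0.000516·2.79e-05) = 8334 rad/s.
Step 2 — f₀ = ω₀/(2π) = 1326 Hz.
Step 3 — Series Q: Q = ω₀L/R = 8334·0.000516/20 = 0.215.
Step 4 — Bandwidth: Δω = ω₀/Q = 3.876e+04 rad/s; BW = Δω/(2π) = 6169 Hz.

(a) f₀ = 1326 Hz  (b) Q = 0.215  (c) BW = 6169 Hz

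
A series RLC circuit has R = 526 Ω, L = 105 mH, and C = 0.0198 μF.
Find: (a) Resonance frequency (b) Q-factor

Step 1 — Resonance condition Im(Z)=0 gives ω₀ = 1/√(LC).
Step 2 — ω₀ = 1/√(0.105·1.98e-08) = 2.193e+04 rad/s.
Step 3 — f₀ = ω₀/(2π) = 3491 Hz.
Step 4 — Series Q: Q = ω₀L/R = 2.193e+04·0.105/526 = 4.378.

(a) f₀ = 3491 Hz  (b) Q = 4.378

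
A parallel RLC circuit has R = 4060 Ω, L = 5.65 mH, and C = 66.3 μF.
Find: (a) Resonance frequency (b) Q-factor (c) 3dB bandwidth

Step 1 — Resonance: ω₀ = 1/√(LC) = 1/√(0.00565·6.63e-05) = 1634 rad/s.
Step 2 — f₀ = ω₀/(2π) = 260 Hz.
Step 3 — Parallel Q: Q = R/(ω₀L) = 4060/(1634·0.00565) = 439.8.
Step 4 — Bandwidth: Δω = ω₀/Q = 3.715 rad/s; BW = Δω/(2π) = 0.5913 Hz.

(a) f₀ = 260 Hz  (b) Q = 439.8  (c) BW = 0.5913 Hz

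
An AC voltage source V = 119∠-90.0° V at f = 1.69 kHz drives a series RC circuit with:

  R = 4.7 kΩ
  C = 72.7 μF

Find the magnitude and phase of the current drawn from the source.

Step 1 — Angular frequency: ω = 2π·f = 2π·1690 = 1.062e+04 rad/s.
Step 2 — Component impedances:
  R: Z = R = 4700 Ω
  C: Z = 1/(jωC) = -j/(ω·C) = 0 - j1.295 Ω
Step 3 — Series combination: Z_total = R + C = 4700 - j1.295 Ω = 4700∠-0.0° Ω.
Step 4 — Source phasor: V = 119∠-90.0° V = 0 - j119 V.
Step 5 — Ohm's law: I = V / Z_total = (0 - j119) / (4700 - j1.295) = 6.978e-06 - j0.02532 A.
Step 6 — Convert to polar: |I| = 0.02532 A, ∠I = -90.0°.

I = 0.02532∠-90.0° A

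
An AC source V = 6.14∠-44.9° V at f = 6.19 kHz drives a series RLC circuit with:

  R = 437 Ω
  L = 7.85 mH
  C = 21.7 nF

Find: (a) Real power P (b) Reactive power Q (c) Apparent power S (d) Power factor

Step 1 — Angular frequency: ω = 2π·f = 2π·6190 = 3.889e+04 rad/s.
Step 2 — Component impedances:
  R: Z = R = 437 Ω
  L: Z = jωL = j·3.889e+04·0.00785 = 0 + j305.3 Ω
  C: Z = 1/(jωC) = -j/(ω·C) = 0 - j1185 Ω
Step 3 — Series combination: Z_total = R + L + C = 437 - j879.6 Ω = 982.1∠-63.6° Ω.
Step 4 — Source phasor: V = 6.14∠-44.9° V = 4.349 - j4.334 V.
Step 5 — Current: I = V / Z = 0.005922 + j0.002002 A = 0.006252∠18.7° A.
Step 6 — Complex power: S = V·I* = 0.01708 - j0.03438 VA.
Step 7 — Real power: P = Re(S) = 0.01708 W.
Step 8 — Reactive power: Q = Im(S) = -0.03438 VAR.
Step 9 — Apparent power: |S| = 0.03839 VA.
Step 10 — Power factor: PF = P/|S| = 0.4449 (leading).

(a) P = 0.01708 W  (b) Q = -0.03438 VAR  (c) S = 0.03839 VA  (d) PF = 0.4449 (leading)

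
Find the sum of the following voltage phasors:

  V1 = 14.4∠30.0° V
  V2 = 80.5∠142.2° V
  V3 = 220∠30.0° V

Step 1 — Convert each phasor to rectangular form:
  V1 = 14.4·(cos(30.0°) + j·sin(30.0°)) = 12.47 + j7.2 V
  V2 = 80.5·(cos(142.2°) + j·sin(142.2°)) = -63.61 + j49.34 V
  V3 = 220·(cos(30.0°) + j·sin(30.0°)) = 190.5 + j110 V
Step 2 — Sum components: V_total = 139.4 + j166.5 V.
Step 3 — Convert to polar: |V_total| = 217.2 V, ∠V_total = 50.1°.

V_total = 217.2∠50.1° V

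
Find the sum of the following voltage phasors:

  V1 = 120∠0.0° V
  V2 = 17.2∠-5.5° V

Step 1 — Convert each phasor to rectangular form:
  V1 = 120·(cos(0.0°) + j·sin(0.0°)) = 120 V
  V2 = 17.2·(cos(-5.5°) + j·sin(-5.5°)) = 17.12 - j1.649 V
Step 2 — Sum components: V_total = 137.1 - j1.649 V.
Step 3 — Convert to polar: |V_total| = 137.1 V, ∠V_total = -0.7°.

V_total = 137.1∠-0.7° V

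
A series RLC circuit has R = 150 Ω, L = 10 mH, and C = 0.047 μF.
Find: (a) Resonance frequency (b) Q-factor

Step 1 — Resonance condition Im(Z)=0 gives ω₀ = 1/√(LC).
Step 2 — ω₀ = 1/√(0.01·4.7e-08) = 4.613e+04 rad/s.
Step 3 — f₀ = ω₀/(2π) = 7341 Hz.
Step 4 — Series Q: Q = ω₀L/R = 4.613e+04·0.01/150 = 3.075.

(a) f₀ = 7341 Hz  (b) Q = 3.075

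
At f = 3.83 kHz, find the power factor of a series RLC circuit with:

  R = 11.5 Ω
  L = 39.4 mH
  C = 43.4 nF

Step 1 — Angular frequency: ω = 2π·f = 2π·3830 = 2.406e+04 rad/s.
Step 2 — Component impedances:
  R: Z = R = 11.5 Ω
  L: Z = jωL = j·2.406e+04·0.0394 = 0 + j948.1 Ω
  C: Z = 1/(jωC) = -j/(ω·C) = 0 - j957.5 Ω
Step 3 — Series combination: Z_total = R + L + C = 11.5 - j9.339 Ω = 14.81∠-39.1° Ω.
Step 4 — Power factor: PF = cos(φ) = Re(Z)/|Z| = 11.5/14.814 = 0.7763.
Step 5 — Type: Im(Z) = -9.339 ⇒ leading (phase φ = -39.1°).

PF = 0.7763 (leading, φ = -39.1°)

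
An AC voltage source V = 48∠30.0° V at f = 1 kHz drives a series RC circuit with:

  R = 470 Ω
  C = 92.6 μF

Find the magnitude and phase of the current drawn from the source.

Step 1 — Angular frequency: ω = 2π·f = 2π·1000 = 6283 rad/s.
Step 2 — Component impedances:
  R: Z = R = 470 Ω
  C: Z = 1/(jωC) = -j/(ω·C) = 0 - j1.719 Ω
Step 3 — Series combination: Z_total = R + C = 470 - j1.719 Ω = 470∠-0.2° Ω.
Step 4 — Source phasor: V = 48∠30.0° V = 41.57 + j24 V.
Step 5 — Ohm's law: I = V / Z_total = (41.57 + j24) / (470 - j1.719) = 0.08826 + j0.05139 A.
Step 6 — Convert to polar: |I| = 0.1021 A, ∠I = 30.2°.

I = 0.1021∠30.2° A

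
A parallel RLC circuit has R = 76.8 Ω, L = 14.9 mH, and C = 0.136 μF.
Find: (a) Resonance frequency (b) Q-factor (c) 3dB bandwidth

Step 1 — Resonance: ω₀ = 1/√(LC) = 1/√(0.0149·1.36e-07) = 2.221e+04 rad/s.
Step 2 — f₀ = ω₀/(2π) = 3536 Hz.
Step 3 — Parallel Q: Q = R/(ω₀L) = 76.8/(2.221e+04·0.0149) = 0.232.
Step 4 — Bandwidth: Δω = ω₀/Q = 9.574e+04 rad/s; BW = Δω/(2π) = 1.524e+04 Hz.

(a) f₀ = 3536 Hz  (b) Q = 0.232  (c) BW = 1.524e+04 Hz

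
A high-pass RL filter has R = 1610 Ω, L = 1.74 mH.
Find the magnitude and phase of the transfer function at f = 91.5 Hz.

Step 1 — Angular frequency: ω = 2π·91.5 = 574.9 rad/s.
Step 2 — Transfer function: H(jω) = jωL/(R + jωL).
Step 3 — Numerator jωL = j·1; denominator R + jωL = 1610 + j1.
Step 4 — H = 3.861e-07 + j0.0006213.
Step 5 — Magnitude: |H| = 0.0006213 (-64.1 dB); phase: φ = 90.0°.

|H| = 0.0006213 (-64.1 dB), φ = 90.0°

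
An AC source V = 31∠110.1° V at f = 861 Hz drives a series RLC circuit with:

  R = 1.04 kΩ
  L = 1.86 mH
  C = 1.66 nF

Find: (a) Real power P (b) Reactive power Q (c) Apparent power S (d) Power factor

Step 1 — Angular frequency: ω = 2π·f = 2π·861 = 5410 rad/s.
Step 2 — Component impedances:
  R: Z = R = 1040 Ω
  L: Z = jωL = j·5410·0.00186 = 0 + j10.06 Ω
  C: Z = 1/(jωC) = -j/(ω·C) = 0 - j1.114e+05 Ω
Step 3 — Series combination: Z_total = R + L + C = 1040 - j1.113e+05 Ω = 1.113e+05∠-89.5° Ω.
Step 4 — Source phasor: V = 31∠110.1° V = -10.65 + j29.11 V.
Step 5 — Current: I = V / Z = -0.0002623 - j9.323e-05 A = 0.0002784∠-160.4° A.
Step 6 — Complex power: S = V·I* = 8.061e-05 - j0.00863 VA.
Step 7 — Real power: P = Re(S) = 8.061e-05 W.
Step 8 — Reactive power: Q = Im(S) = -0.00863 VAR.
Step 9 — Apparent power: |S| = 0.00863 VA.
Step 10 — Power factor: PF = P/|S| = 0.00934 (leading).

(a) P = 8.061e-05 W  (b) Q = -0.00863 VAR  (c) S = 0.00863 VA  (d) PF = 0.00934 (leading)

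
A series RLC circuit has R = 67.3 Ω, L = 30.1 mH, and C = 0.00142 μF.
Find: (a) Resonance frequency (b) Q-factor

Step 1 — Resonance condition Im(Z)=0 gives ω₀ = 1/√(LC).
Step 2 — ω₀ = 1/√(0.0301·1.42e-09) = 1.53e+05 rad/s.
Step 3 — f₀ = ω₀/(2π) = 2.434e+04 Hz.
Step 4 — Series Q: Q = ω₀L/R = 1.53e+05·0.0301/67.3 = 68.41.

(a) f₀ = 2.434e+04 Hz  (b) Q = 68.41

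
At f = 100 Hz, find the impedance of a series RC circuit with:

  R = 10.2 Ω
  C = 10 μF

Step 1 — Angular frequency: ω = 2π·f = 2π·100 = 628.3 rad/s.
Step 2 — Component impedances:
  R: Z = R = 10.2 Ω
  C: Z = 1/(jωC) = -j/(ω·C) = 0 - j159.2 Ω
Step 3 — Series combination: Z_total = R + C = 10.2 - j159.2 Ω = 159.5∠-86.3° Ω.

Z = 10.2 - j159.2 Ω = 159.5∠-86.3° Ω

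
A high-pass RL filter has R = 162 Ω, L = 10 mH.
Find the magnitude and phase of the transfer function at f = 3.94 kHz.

Step 1 — Angular frequency: ω = 2π·3940 = 2.476e+04 rad/s.
Step 2 — Transfer function: H(jω) = jωL/(R + jωL).
Step 3 — Numerator jωL = j·247.6; denominator R + jωL = 162 + j247.6.
Step 4 — H = 0.7002 + j0.4582.
Step 5 — Magnitude: |H| = 0.8368 (-1.5 dB); phase: φ = 33.2°.

|H| = 0.8368 (-1.5 dB), φ = 33.2°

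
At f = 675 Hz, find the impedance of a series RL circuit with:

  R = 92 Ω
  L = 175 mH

Step 1 — Angular frequency: ω = 2π·f = 2π·675 = 4241 rad/s.
Step 2 — Component impedances:
  R: Z = R = 92 Ω
  L: Z = jωL = j·4241·0.175 = 0 + j742.2 Ω
Step 3 — Series combination: Z_total = R + L = 92 + j742.2 Ω = 747.9∠82.9° Ω.

Z = 92 + j742.2 Ω = 747.9∠82.9° Ω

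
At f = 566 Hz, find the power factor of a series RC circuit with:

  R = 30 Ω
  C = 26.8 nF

Step 1 — Angular frequency: ω = 2π·f = 2π·566 = 3556 rad/s.
Step 2 — Component impedances:
  R: Z = R = 30 Ω
  C: Z = 1/(jωC) = -j/(ω·C) = 0 - j1.049e+04 Ω
Step 3 — Series combination: Z_total = R + C = 30 - j1.049e+04 Ω = 1.049e+04∠-89.8° Ω.
Step 4 — Power factor: PF = cos(φ) = Re(Z)/|Z| = 30/10492 = 0.002859.
Step 5 — Type: Im(Z) = -1.049e+04 ⇒ leading (phase φ = -89.8°).

PF = 0.002859 (leading, φ = -89.8°)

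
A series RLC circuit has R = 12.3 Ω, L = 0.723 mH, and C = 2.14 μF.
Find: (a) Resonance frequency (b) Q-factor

Step 1 — Resonance condition Im(Z)=0 gives ω₀ = 1/√(LC).
Step 2 — ω₀ = 1/√(0.000723·2.14e-06) = 2.542e+04 rad/s.
Step 3 — f₀ = ω₀/(2π) = 4046 Hz.
Step 4 — Series Q: Q = ω₀L/R = 2.542e+04·0.000723/12.3 = 1.494.

(a) f₀ = 4046 Hz  (b) Q = 1.494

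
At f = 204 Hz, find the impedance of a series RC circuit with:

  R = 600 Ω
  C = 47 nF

Step 1 — Angular frequency: ω = 2π·f = 2π·204 = 1282 rad/s.
Step 2 — Component impedances:
  R: Z = R = 600 Ω
  C: Z = 1/(jωC) = -j/(ω·C) = 0 - j1.66e+04 Ω
Step 3 — Series combination: Z_total = R + C = 600 - j1.66e+04 Ω = 1.661e+04∠-87.9° Ω.

Z = 600 - j1.66e+04 Ω = 1.661e+04∠-87.9° Ω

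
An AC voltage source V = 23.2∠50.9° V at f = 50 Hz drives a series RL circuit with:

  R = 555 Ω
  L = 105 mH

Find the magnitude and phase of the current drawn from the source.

Step 1 — Angular frequency: ω = 2π·f = 2π·50 = 314.2 rad/s.
Step 2 — Component impedances:
  R: Z = R = 555 Ω
  L: Z = jωL = j·314.2·0.105 = 0 + j32.99 Ω
Step 3 — Series combination: Z_total = R + L = 555 + j32.99 Ω = 556∠3.4° Ω.
Step 4 — Source phasor: V = 23.2∠50.9° V = 14.63 + j18 V.
Step 5 — Ohm's law: I = V / Z_total = (14.63 + j18) / (555 + j32.99) = 0.02819 + j0.03076 A.
Step 6 — Convert to polar: |I| = 0.04173 A, ∠I = 47.5°.

I = 0.04173∠47.5° A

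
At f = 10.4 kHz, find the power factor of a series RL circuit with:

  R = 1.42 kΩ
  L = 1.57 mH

Step 1 — Angular frequency: ω = 2π·f = 2π·1.04e+04 = 6.535e+04 rad/s.
Step 2 — Component impedances:
  R: Z = R = 1420 Ω
  L: Z = jωL = j·6.535e+04·0.00157 = 0 + j102.6 Ω
Step 3 — Series combination: Z_total = R + L = 1420 + j102.6 Ω = 1424∠4.1° Ω.
Step 4 — Power factor: PF = cos(φ) = Re(Z)/|Z| = 1420/1423.7 = 0.9974.
Step 5 — Type: Im(Z) = 102.6 ⇒ lagging (phase φ = 4.1°).

PF = 0.9974 (lagging, φ = 4.1°)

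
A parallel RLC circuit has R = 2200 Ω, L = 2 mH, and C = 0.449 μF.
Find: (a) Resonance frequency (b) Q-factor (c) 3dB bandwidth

Step 1 — Resonance: ω₀ = 1/√(LC) = 1/√(0.002·4.49e-07) = 3.337e+04 rad/s.
Step 2 — f₀ = ω₀/(2π) = 5311 Hz.
Step 3 — Parallel Q: Q = R/(ω₀L) = 2200/(3.337e+04·0.002) = 32.96.
Step 4 — Bandwidth: Δω = ω₀/Q = 1012 rad/s; BW = Δω/(2π) = 161.1 Hz.

(a) f₀ = 5311 Hz  (b) Q = 32.96  (c) BW = 161.1 Hz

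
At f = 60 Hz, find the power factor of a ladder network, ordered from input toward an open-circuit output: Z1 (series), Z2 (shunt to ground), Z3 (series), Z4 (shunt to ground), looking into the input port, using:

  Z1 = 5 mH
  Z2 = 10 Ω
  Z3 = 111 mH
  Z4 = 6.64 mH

Step 1 — Angular frequency: ω = 2π·f = 2π·60 = 377 rad/s.
Step 2 — Component impedances:
  Z1: Z = jωL = j·377·0.005 = 0 + j1.885 Ω
  Z2: Z = R = 10 Ω
  Z3: Z = jωL = j·377·0.111 = 0 + j41.85 Ω
  Z4: Z = jωL = j·377·0.00664 = 0 + j2.503 Ω
Step 3 — Ladder network (open output): work backward from the far end, alternating series and parallel combinations. Z_in = 9.516 + j4.031 Ω = 10.33∠23.0° Ω.
Step 4 — Power factor: PF = cos(φ) = Re(Z)/|Z| = 9.5162/10.335 = 0.9208.
Step 5 — Type: Im(Z) = 4.031 ⇒ lagging (phase φ = 23.0°).

PF = 0.9208 (lagging, φ = 23.0°)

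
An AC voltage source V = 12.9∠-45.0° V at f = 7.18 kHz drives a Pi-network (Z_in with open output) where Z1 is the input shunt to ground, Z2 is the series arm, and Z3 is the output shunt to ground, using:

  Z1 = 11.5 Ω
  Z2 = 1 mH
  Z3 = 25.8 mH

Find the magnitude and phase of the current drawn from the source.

Step 1 — Angular frequency: ω = 2π·f = 2π·7180 = 4.511e+04 rad/s.
Step 2 — Component impedances:
  Z1: Z = R = 11.5 Ω
  Z2: Z = jωL = j·4.511e+04·0.001 = 0 + j45.11 Ω
  Z3: Z = jωL = j·4.511e+04·0.0258 = 0 + j1164 Ω
Step 3 — With open output, the series arm Z2 and the output shunt Z3 appear in series to ground: Z2 + Z3 = 0 + j1209 Ω.
Step 4 — Parallel with input shunt Z1: Z_in = Z1 || (Z2 + Z3) = 11.5 + j0.1094 Ω = 11.5∠0.5° Ω.
Step 5 — Source phasor: V = 12.9∠-45.0° V = 9.122 - j9.122 V.
Step 6 — Ohm's law: I = V / Z_total = (9.122 - j9.122) / (11.5 + j0.1094) = 0.7856 - j0.8007 A.
Step 7 — Convert to polar: |I| = 1.122 A, ∠I = -45.5°.

I = 1.122∠-45.5° A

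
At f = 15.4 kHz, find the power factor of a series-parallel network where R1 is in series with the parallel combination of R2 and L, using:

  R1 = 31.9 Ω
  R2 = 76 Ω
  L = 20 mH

Step 1 — Angular frequency: ω = 2π·f = 2π·1.54e+04 = 9.676e+04 rad/s.
Step 2 — Component impedances:
  R1: Z = R = 31.9 Ω
  R2: Z = R = 76 Ω
  L: Z = jωL = j·9.676e+04·0.02 = 0 + j1935 Ω
Step 3 — Parallel branch: R2 || L = 1/(1/R2 + 1/L) = 75.88 + j2.98 Ω.
Step 4 — Series with R1: Z_total = R1 + (R2 || L) = 107.8 + j2.98 Ω = 107.8∠1.6° Ω.
Step 5 — Power factor: PF = cos(φ) = Re(Z)/|Z| = 107.78/107.82 = 0.9996.
Step 6 — Type: Im(Z) = 2.98 ⇒ lagging (phase φ = 1.6°).

PF = 0.9996 (lagging, φ = 1.6°)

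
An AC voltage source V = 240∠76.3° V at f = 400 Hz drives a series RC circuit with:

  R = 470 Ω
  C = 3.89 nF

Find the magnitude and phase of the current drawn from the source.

Step 1 — Angular frequency: ω = 2π·f = 2π·400 = 2513 rad/s.
Step 2 — Component impedances:
  R: Z = R = 470 Ω
  C: Z = 1/(jωC) = -j/(ω·C) = 0 - j1.023e+05 Ω
Step 3 — Series combination: Z_total = R + C = 470 - j1.023e+05 Ω = 1.023e+05∠-89.7° Ω.
Step 4 — Source phasor: V = 240∠76.3° V = 56.84 + j233.2 V.
Step 5 — Ohm's law: I = V / Z_total = (56.84 + j233.2) / (470 - j1.023e+05) = -0.002277 + j0.0005662 A.
Step 6 — Convert to polar: |I| = 0.002346 A, ∠I = 166.0°.

I = 0.002346∠166.0° A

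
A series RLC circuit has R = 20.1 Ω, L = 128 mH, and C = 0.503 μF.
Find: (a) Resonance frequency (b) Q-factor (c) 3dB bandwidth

Step 1 — Resonance: ω₀ = 1/√(LC) = 1/√(0.128·5.03e-07) = 3941 rad/s.
Step 2 — f₀ = ω₀/(2π) = 627.2 Hz.
Step 3 — Series Q: Q = ω₀L/R = 3941·0.128/20.1 = 25.1.
Step 4 — Bandwidth: Δω = ω₀/Q = 157 rad/s; BW = Δω/(2π) = 24.99 Hz.

(a) f₀ = 627.2 Hz  (b) Q = 25.1  (c) BW = 24.99 Hz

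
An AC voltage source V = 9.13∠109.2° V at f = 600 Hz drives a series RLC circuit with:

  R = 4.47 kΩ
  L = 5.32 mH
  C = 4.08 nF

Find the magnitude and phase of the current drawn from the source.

Step 1 — Angular frequency: ω = 2π·f = 2π·600 = 3770 rad/s.
Step 2 — Component impedances:
  R: Z = R = 4470 Ω
  L: Z = jωL = j·3770·0.00532 = 0 + j20.06 Ω
  C: Z = 1/(jωC) = -j/(ω·C) = 0 - j6.501e+04 Ω
Step 3 — Series combination: Z_total = R + L + C = 4470 - j6.499e+04 Ω = 6.515e+04∠-86.1° Ω.
Step 4 — Source phasor: V = 9.13∠109.2° V = -3.003 + j8.622 V.
Step 5 — Ohm's law: I = V / Z_total = (-3.003 + j8.622) / (4470 - j6.499e+04) = -0.0001352 - j3.69e-05 A.
Step 6 — Convert to polar: |I| = 0.0001401 A, ∠I = -164.7°.

I = 0.0001401∠-164.7° A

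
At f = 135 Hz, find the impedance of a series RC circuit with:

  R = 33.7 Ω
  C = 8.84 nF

Step 1 — Angular frequency: ω = 2π·f = 2π·135 = 848.2 rad/s.
Step 2 — Component impedances:
  R: Z = R = 33.7 Ω
  C: Z = 1/(jωC) = -j/(ω·C) = 0 - j1.334e+05 Ω
Step 3 — Series combination: Z_total = R + C = 33.7 - j1.334e+05 Ω = 1.334e+05∠-90.0° Ω.

Z = 33.7 - j1.334e+05 Ω = 1.334e+05∠-90.0° Ω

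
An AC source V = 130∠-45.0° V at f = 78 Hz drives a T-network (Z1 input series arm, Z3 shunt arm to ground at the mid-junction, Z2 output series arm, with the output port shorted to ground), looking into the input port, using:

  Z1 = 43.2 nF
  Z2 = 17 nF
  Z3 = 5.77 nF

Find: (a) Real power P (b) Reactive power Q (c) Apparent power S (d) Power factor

Step 1 — Angular frequency: ω = 2π·f = 2π·78 = 490.1 rad/s.
Step 2 — Component impedances:
  Z1: Z = 1/(jωC) = -j/(ω·C) = 0 - j4.723e+04 Ω
  Z2: Z = 1/(jωC) = -j/(ω·C) = 0 - j1.2e+05 Ω
  Z3: Z = 1/(jωC) = -j/(ω·C) = 0 - j3.536e+05 Ω
Step 3 — With the output port shorted to ground, the output series arm Z2 runs from the junction to ground; the shunt arm Z3 also runs from the junction to ground. They appear in parallel: Z3 || Z2 = 0 - j8.961e+04 Ω.
Step 4 — Series with input arm Z1: Z_in = Z1 + (Z3 || Z2) = 0 - j1.368e+05 Ω = 1.368e+05∠-90.0° Ω.
Step 5 — Source phasor: V = 130∠-45.0° V = 91.92 - j91.92 V.
Step 6 — Current: I = V / Z = 0.0006717 + j0.0006717 A = 0.00095∠45.0° A.
Step 7 — Complex power: S = V·I* = 0 - j0.1235 VA.
Step 8 — Real power: P = Re(S) = 0 W.
Step 9 — Reactive power: Q = Im(S) = -0.1235 VAR.
Step 10 — Apparent power: |S| = 0.1235 VA.
Step 11 — Power factor: PF = P/|S| = 0 (leading).

(a) P = 0 W  (b) Q = -0.1235 VAR  (c) S = 0.1235 VA  (d) PF = 0 (leading)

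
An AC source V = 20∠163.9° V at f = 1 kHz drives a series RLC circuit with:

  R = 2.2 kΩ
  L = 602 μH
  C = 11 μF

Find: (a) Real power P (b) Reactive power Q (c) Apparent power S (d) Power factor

Step 1 — Angular frequency: ω = 2π·f = 2π·1000 = 6283 rad/s.
Step 2 — Component impedances:
  R: Z = R = 2200 Ω
  L: Z = jωL = j·6283·0.000602 = 0 + j3.782 Ω
  C: Z = 1/(jωC) = -j/(ω·C) = 0 - j14.47 Ω
Step 3 — Series combination: Z_total = R + L + C = 2200 - j10.69 Ω = 2200∠-0.3° Ω.
Step 4 — Source phasor: V = 20∠163.9° V = -19.22 + j5.546 V.
Step 5 — Current: I = V / Z = -0.008746 + j0.002479 A = 0.009091∠164.2° A.
Step 6 — Complex power: S = V·I* = 0.1818 - j0.0008831 VA.
Step 7 — Real power: P = Re(S) = 0.1818 W.
Step 8 — Reactive power: Q = Im(S) = -0.0008831 VAR.
Step 9 — Apparent power: |S| = 0.1818 VA.
Step 10 — Power factor: PF = P/|S| = 1 (leading).

(a) P = 0.1818 W  (b) Q = -0.0008831 VAR  (c) S = 0.1818 VA  (d) PF = 1 (leading)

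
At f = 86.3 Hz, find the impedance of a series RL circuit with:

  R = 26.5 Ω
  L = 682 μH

Step 1 — Angular frequency: ω = 2π·f = 2π·86.3 = 542.2 rad/s.
Step 2 — Component impedances:
  R: Z = R = 26.5 Ω
  L: Z = jωL = j·542.2·0.000682 = 0 + j0.3698 Ω
Step 3 — Series combination: Z_total = R + L = 26.5 + j0.3698 Ω = 26.5∠0.8° Ω.

Z = 26.5 + j0.3698 Ω = 26.5∠0.8° Ω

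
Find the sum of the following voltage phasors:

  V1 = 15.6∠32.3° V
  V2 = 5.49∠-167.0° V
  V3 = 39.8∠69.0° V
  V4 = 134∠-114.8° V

Step 1 — Convert each phasor to rectangular form:
  V1 = 15.6·(cos(32.3°) + j·sin(32.3°)) = 13.19 + j8.336 V
  V2 = 5.49·(cos(-167.0°) + j·sin(-167.0°)) = -5.349 - j1.235 V
  V3 = 39.8·(cos(69.0°) + j·sin(69.0°)) = 14.26 + j37.16 V
  V4 = 134·(cos(-114.8°) + j·sin(-114.8°)) = -56.21 - j121.6 V
Step 2 — Sum components: V_total = -34.11 - j77.38 V.
Step 3 — Convert to polar: |V_total| = 84.57 V, ∠V_total = -113.8°.

V_total = 84.57∠-113.8° V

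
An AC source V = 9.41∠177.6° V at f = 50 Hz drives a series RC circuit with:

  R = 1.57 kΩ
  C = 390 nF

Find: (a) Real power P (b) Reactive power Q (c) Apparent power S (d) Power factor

Step 1 — Angular frequency: ω = 2π·f = 2π·50 = 314.2 rad/s.
Step 2 — Component impedances:
  R: Z = R = 1570 Ω
  C: Z = 1/(jωC) = -j/(ω·C) = 0 - j8162 Ω
Step 3 — Series combination: Z_total = R + C = 1570 - j8162 Ω = 8311∠-79.1° Ω.
Step 4 — Source phasor: V = 9.41∠177.6° V = -9.402 + j0.394 V.
Step 5 — Current: I = V / Z = -0.0002602 - j0.001102 A = 0.001132∠-103.3° A.
Step 6 — Complex power: S = V·I* = 0.002012 - j0.01046 VA.
Step 7 — Real power: P = Re(S) = 0.002012 W.
Step 8 — Reactive power: Q = Im(S) = -0.01046 VAR.
Step 9 — Apparent power: |S| = 0.01065 VA.
Step 10 — Power factor: PF = P/|S| = 0.1889 (leading).

(a) P = 0.002012 W  (b) Q = -0.01046 VAR  (c) S = 0.01065 VA  (d) PF = 0.1889 (leading)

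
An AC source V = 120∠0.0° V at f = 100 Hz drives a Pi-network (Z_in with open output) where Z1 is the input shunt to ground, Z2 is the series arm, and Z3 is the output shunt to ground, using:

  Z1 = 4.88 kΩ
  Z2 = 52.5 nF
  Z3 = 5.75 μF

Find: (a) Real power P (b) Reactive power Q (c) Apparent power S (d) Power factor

Step 1 — Angular frequency: ω = 2π·f = 2π·100 = 628.3 rad/s.
Step 2 — Component impedances:
  Z1: Z = R = 4880 Ω
  Z2: Z = 1/(jωC) = -j/(ω·C) = 0 - j3.032e+04 Ω
  Z3: Z = 1/(jωC) = -j/(ω·C) = 0 - j276.8 Ω
Step 3 — With open output, the series arm Z2 and the output shunt Z3 appear in series to ground: Z2 + Z3 = 0 - j3.059e+04 Ω.
Step 4 — Parallel with input shunt Z1: Z_in = Z1 || (Z2 + Z3) = 4759 - j759.1 Ω = 4819∠-9.1° Ω.
Step 5 — Source phasor: V = 120∠0.0° V = 120 V.
Step 6 — Current: I = V / Z = 0.02459 + j0.003923 A = 0.0249∠9.1° A.
Step 7 — Complex power: S = V·I* = 2.951 - j0.4707 VA.
Step 8 — Real power: P = Re(S) = 2.951 W.
Step 9 — Reactive power: Q = Im(S) = -0.4707 VAR.
Step 10 — Apparent power: |S| = 2.988 VA.
Step 11 — Power factor: PF = P/|S| = 0.9875 (leading).

(a) P = 2.951 W  (b) Q = -0.4707 VAR  (c) S = 2.988 VA  (d) PF = 0.9875 (leading)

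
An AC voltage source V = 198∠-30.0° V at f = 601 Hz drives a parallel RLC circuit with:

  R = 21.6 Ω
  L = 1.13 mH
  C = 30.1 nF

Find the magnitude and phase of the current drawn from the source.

Step 1 — Angular frequency: ω = 2π·f = 2π·601 = 3776 rad/s.
Step 2 — Component impedances:
  R: Z = R = 21.6 Ω
  L: Z = jωL = j·3776·0.00113 = 0 + j4.267 Ω
  C: Z = 1/(jωC) = -j/(ω·C) = 0 - j8798 Ω
Step 3 — Parallel combination: 1/Z_total = 1/R + 1/L + 1/C; Z_total = 0.8121 + j4.109 Ω = 4.188∠78.8° Ω.
Step 4 — Source phasor: V = 198∠-30.0° V = 171.5 - j99 V.
Step 5 — Ohm's law: I = V / Z_total = (171.5 - j99) / (0.8121 + j4.109) = -15.25 - j44.75 A.
Step 6 — Convert to polar: |I| = 47.28 A, ∠I = -108.8°.

I = 47.28∠-108.8° A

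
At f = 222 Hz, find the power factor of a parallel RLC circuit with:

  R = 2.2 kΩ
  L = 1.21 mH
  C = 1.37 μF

Step 1 — Angular frequency: ω = 2π·f = 2π·222 = 1395 rad/s.
Step 2 — Component impedances:
  R: Z = R = 2200 Ω
  L: Z = jωL = j·1395·0.00121 = 0 + j1.688 Ω
  C: Z = 1/(jωC) = -j/(ω·C) = 0 - j523.3 Ω
Step 3 — Parallel combination: 1/Z_total = 1/R + 1/L + 1/C; Z_total = 0.001303 + j1.693 Ω = 1.693∠90.0° Ω.
Step 4 — Power factor: PF = cos(φ) = Re(Z)/|Z| = 0.0013032/1.6932 = 0.0007697.
Step 5 — Type: Im(Z) = 1.693 ⇒ lagging (phase φ = 90.0°).

PF = 0.0007697 (lagging, φ = 90.0°)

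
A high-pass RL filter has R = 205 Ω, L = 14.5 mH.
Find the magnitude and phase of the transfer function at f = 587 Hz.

Step 1 — Angular frequency: ω = 2π·587 = 3688 rad/s.
Step 2 — Transfer function: H(jω) = jωL/(R + jωL).
Step 3 — Numerator jωL = j·53.48; denominator R + jωL = 205 + j53.48.
Step 4 — H = 0.06372 + j0.2443.
Step 5 — Magnitude: |H| = 0.2524 (-12.0 dB); phase: φ = 75.4°.

|H| = 0.2524 (-12.0 dB), φ = 75.4°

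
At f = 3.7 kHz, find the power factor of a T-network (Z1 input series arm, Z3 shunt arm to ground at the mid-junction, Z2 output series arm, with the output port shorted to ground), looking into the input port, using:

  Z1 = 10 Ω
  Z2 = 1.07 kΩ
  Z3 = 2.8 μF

Step 1 — Angular frequency: ω = 2π·f = 2π·3700 = 2.325e+04 rad/s.
Step 2 — Component impedances:
  Z1: Z = R = 10 Ω
  Z2: Z = R = 1070 Ω
  Z3: Z = 1/(jωC) = -j/(ω·C) = 0 - j15.36 Ω
Step 3 — With the output port shorted to ground, the output series arm Z2 runs from the junction to ground; the shunt arm Z3 also runs from the junction to ground. They appear in parallel: Z3 || Z2 = 0.2205 - j15.36 Ω.
Step 4 — Series with input arm Z1: Z_in = Z1 + (Z3 || Z2) = 10.22 - j15.36 Ω = 18.45∠-56.4° Ω.
Step 5 — Power factor: PF = cos(φ) = Re(Z)/|Z| = 10.221/18.449 = 0.554.
Step 6 — Type: Im(Z) = -15.36 ⇒ leading (phase φ = -56.4°).

PF = 0.554 (leading, φ = -56.4°)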